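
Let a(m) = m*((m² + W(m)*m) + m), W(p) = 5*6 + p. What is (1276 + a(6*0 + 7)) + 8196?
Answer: 11677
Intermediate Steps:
W(p) = 30 + p
a(m) = m*(m + m² + m*(30 + m)) (a(m) = m*((m² + (30 + m)*m) + m) = m*((m² + m*(30 + m)) + m) = m*(m + m² + m*(30 + m)))
(1276 + a(6*0 + 7)) + 8196 = (1276 + (6*0 + 7)²*(31 + 2*(6*0 + 7))) + 8196 = (1276 + (0 + 7)²*(31 + 2*(0 + 7))) + 8196 = (1276 + 7²*(31 + 2*7)) + 8196 = (1276 + 49*(31 + 14)) + 8196 = (1276 + 49*45) + 8196 = (1276 + 2205) + 8196 = 3481 + 8196 = 11677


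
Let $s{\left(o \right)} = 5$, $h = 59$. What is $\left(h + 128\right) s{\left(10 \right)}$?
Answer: $935$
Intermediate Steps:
$\left(h + 128\right) s{\left(10 \right)} = \left(59 + 128\right) 5 = 187 \cdot 5 = 935$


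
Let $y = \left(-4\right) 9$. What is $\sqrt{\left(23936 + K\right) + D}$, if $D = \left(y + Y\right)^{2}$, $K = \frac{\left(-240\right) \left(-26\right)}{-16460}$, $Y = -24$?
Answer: $\frac{2 \sqrt{4662668642}}{823} \approx 165.94$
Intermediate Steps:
$K = - \frac{312}{823}$ ($K = 6240 \left(- \frac{1}{16460}\right) = - \frac{312}{823} \approx -0.3791$)
$y = -36$
$D = 3600$ ($D = \left(-36 - 24\right)^{2} = \left(-60\right)^{2} = 3600$)
$\sqrt{\left(23936 + K\right) + D} = \sqrt{\left(23936 - \frac{312}{823}\right) + 3600} = \sqrt{\frac{19699016}{823} + 3600} = \sqrt{\frac{22661816}{823}} = \frac{2 \sqrt{4662668642}}{823}$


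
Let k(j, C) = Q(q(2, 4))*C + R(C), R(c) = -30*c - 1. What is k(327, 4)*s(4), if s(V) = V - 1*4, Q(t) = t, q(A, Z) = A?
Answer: 0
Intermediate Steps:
R(c) = -1 - 30*c (R(c) = -30*c - 1 = -1 - 30*c)
k(j, C) = -1 - 28*C (k(j, C) = 2*C + (-1 - 30*C) = -1 - 28*C)
s(V) = -4 + V (s(V) = V - 4 = -4 + V)
k(327, 4)*s(4) = (-1 - 28*4)*(-4 + 4) = (-1 - 112)*0 = -113*0 = 0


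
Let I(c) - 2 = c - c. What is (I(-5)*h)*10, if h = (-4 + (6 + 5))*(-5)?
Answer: -700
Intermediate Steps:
I(c) = 2 (I(c) = 2 + (c - c) = 2 + 0 = 2)
h = -35 (h = (-4 + 11)*(-5) = 7*(-5) = -35)
(I(-5)*h)*10 = (2*(-35))*10 = -70*10 = -700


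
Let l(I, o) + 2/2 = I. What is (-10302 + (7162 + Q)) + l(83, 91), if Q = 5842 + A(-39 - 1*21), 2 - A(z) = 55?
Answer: 2731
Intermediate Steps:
A(z) = -53 (A(z) = 2 - 1*55 = 2 - 55 = -53)
l(I, o) = -1 + I
Q = 5789 (Q = 5842 - 53 = 5789)
(-10302 + (7162 + Q)) + l(83, 91) = (-10302 + (7162 + 5789)) + (-1 + 83) = (-10302 + 12951) + 82 = 2649 + 82 = 2731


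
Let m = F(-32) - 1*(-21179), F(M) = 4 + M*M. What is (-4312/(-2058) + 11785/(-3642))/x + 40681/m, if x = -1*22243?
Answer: 7689779122985/4197589657898 ≈ 1.8320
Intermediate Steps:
F(M) = 4 + M²
x = -22243
m = 22207 (m = (4 + (-32)²) - 1*(-21179) = (4 + 1024) + 21179 = 1028 + 21179 = 22207)
(-4312/(-2058) + 11785/(-3642))/x + 40681/m = (-4312/(-2058) + 11785/(-3642))/(-22243) + 40681/22207 = (-4312*(-1/2058) + 11785*(-1/3642))*(-1/22243) + 40681*(1/22207) = (44/21 - 11785/3642)*(-1/22243) + 40681/22207 = -9693/8498*(-1/22243) + 40681/22207 = 9693/189021014 + 40681/22207 = 7689779122985/4197589657898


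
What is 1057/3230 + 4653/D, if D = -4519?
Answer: -10252607/14596370 ≈ -0.70241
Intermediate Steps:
1057/3230 + 4653/D = 1057/3230 + 4653/(-4519) = 1057*(1/3230) + 4653*(-1/4519) = 1057/3230 - 4653/4519 = -10252607/14596370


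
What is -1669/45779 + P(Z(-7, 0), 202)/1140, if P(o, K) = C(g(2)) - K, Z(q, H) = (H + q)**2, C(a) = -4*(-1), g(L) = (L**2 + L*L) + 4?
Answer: -1827817/8698010 ≈ -0.21014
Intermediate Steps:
g(L) = 4 + 2*L**2 (g(L) = (L**2 + L**2) + 4 = 2*L**2 + 4 = 4 + 2*L**2)
C(a) = 4
P(o, K) = 4 - K
-1669/45779 + P(Z(-7, 0), 202)/1140 = -1669/45779 + (4 - 1*202)/1140 = -1669*1/45779 + (4 - 202)*(1/1140) = -1669/45779 - 198*1/1140 = -1669/45779 - 33/190 = -1827817/8698010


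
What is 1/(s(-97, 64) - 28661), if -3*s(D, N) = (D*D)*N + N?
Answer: -3/688223 ≈ -4.3591e-6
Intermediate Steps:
s(D, N) = -N/3 - N*D**2/3 (s(D, N) = -((D*D)*N + N)/3 = -(D**2*N + N)/3 = -(N*D**2 + N)/3 = -(N + N*D**2)/3 = -N/3 - N*D**2/3)
1/(s(-97, 64) - 28661) = 1/(-1/3*64*(1 + (-97)**2) - 28661) = 1/(-1/3*64*(1 + 9409) - 28661) = 1/(-1/3*64*9410 - 28661) = 1/(-602240/3 - 28661) = 1/(-688223/3) = -3/688223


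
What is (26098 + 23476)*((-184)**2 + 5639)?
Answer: 1957925130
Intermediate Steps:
(26098 + 23476)*((-184)**2 + 5639) = 49574*(33856 + 5639) = 49574*39495 = 1957925130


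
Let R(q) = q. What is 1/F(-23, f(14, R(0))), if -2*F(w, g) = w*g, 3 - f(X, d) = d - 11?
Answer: 1/161 ≈ 0.0062112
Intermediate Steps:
f(X, d) = 14 - d (f(X, d) = 3 - (d - 11) = 3 - (-11 + d) = 3 + (11 - d) = 14 - d)
F(w, g) = -g*w/2 (F(w, g) = -w*g/2 = -g*w/2)
1/F(-23, f(14, R(0))) = 1/(-½*(14 - 1*0)*(-23)) = 1/(-½*(14 + 0)*(-23)) = 1/(-½*14*(-23)) = 1/161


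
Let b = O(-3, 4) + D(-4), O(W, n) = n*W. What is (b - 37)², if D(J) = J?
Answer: 2809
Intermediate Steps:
O(W, n) = W*n
b = -16 (b = -3*4 - 4 = -12 - 4 = -16)
(b - 37)² = (-16 - 37)² = (-53)² = 2809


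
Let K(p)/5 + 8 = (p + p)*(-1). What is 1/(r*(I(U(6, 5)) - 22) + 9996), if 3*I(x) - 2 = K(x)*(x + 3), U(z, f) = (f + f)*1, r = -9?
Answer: 1/15648 ≈ 6.3906e-5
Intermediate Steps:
K(p) = -40 - 10*p (K(p) = -40 + 5*((p + p)*(-1)) = -40 + 5*((2*p)*(-1)) = -40 + 5*(-2*p) = -40 - 10*p)
U(z, f) = 2*f (U(z, f) = (2*f)*1 = 2*f)
I(x) = ⅔ + (-40 - 10*x)*(3 + x)/3 (I(x) = ⅔ + ((-40 - 10*x)*(x + 3))/3 = ⅔ + ((-40 - 10*x)*(3 + x))/3 = ⅔ + (-40 - 10*x)*(3 + x)/3)
1/(r*(I(U(6, 5)) - 22) + 9996) = 1/(-9*((-118/3 - 140*5/3 - 10*(2*5)²/3) - 22) + 9996) = 1/(-9*((-118/3 - 70/3*10 - 10/3*10²) - 22) + 9996) = 1/(-9*((-118/3 - 700/3 - 10/3*100) - 22) + 9996) = 1/(-9*((-118/3 - 700/3 - 1000/3) - 22) + 9996) = 1/(-9*(-606 - 22) + 9996) = 1/(-9*(-628) + 9996) = 1/(5652 + 9996) = 1/15648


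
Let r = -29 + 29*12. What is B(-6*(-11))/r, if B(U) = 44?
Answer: 4/29 ≈ 0.13793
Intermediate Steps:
r = 319 (r = -29 + 348 = 319)
B(-6*(-11))/r = 44/319 = 44*(1/319) = 4/29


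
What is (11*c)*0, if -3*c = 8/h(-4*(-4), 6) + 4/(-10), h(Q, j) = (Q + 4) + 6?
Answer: 0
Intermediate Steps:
h(Q, j) = 10 + Q (h(Q, j) = (4 + Q) + 6 = 10 + Q)
c = 2/65 (c = -(8/(10 - 4*(-4)) + 4/(-10))/3 = -(8/(10 + 16) + 4*(-⅒))/3 = -(8/26 - ⅖)/3 = -(8*(1/26) - ⅖)/3 = -(4/13 - ⅖)/3 = -⅓*(-6/65) = 2/65 ≈ 0.030769)
(11*c)*0 = (11*(2/65))*0 = (22/65)*0 = 0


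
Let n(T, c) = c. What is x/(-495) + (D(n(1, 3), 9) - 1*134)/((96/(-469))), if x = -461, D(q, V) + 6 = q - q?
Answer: 2712163/3960 ≈ 684.89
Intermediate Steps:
D(q, V) = -6 (D(q, V) = -6 + (q - q) = -6 + 0 = -6)
x/(-495) + (D(n(1, 3), 9) - 1*134)/((96/(-469))) = -461/(-495) + (-6 - 1*134)/((96/(-469))) = -461*(-1/495) + (-6 - 134)/((96*(-1/469))) = 461/495 - 140/(-96/469) = 461/495 - 140*(-469/96) = 461/495 + 16415/24 = 2712163/3960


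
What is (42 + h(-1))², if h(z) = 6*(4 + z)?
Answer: 3600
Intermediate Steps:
h(z) = 24 + 6*z
(42 + h(-1))² = (42 + (24 + 6*(-1)))² = (42 + (24 - 6))² = (42 + 18)² = 60² = 3600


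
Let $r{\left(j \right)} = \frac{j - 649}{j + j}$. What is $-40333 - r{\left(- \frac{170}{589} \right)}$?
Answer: $- \frac{14095651}{340} \approx -41458.0$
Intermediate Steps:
$r{\left(j \right)} = \frac{-649 + j}{2 j}$
$-40333 - r{\left(- \frac{170}{589} \right)} = -40333 - \frac{-649 - \frac{170}{589}}{2 \left(- \frac{170}{589}\right)} = -40333 - \frac{1}{2} \left(- \frac{589}{170}\right) \left(- \frac{382431}{589}\right) = -40333 - \frac{382431}{340} = - \frac{14095651}{340}$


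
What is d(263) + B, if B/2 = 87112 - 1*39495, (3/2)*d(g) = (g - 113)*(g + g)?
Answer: 147834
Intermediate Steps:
d(g) = 4*g*(-113 + g)/3 (d(g) = 2*((g - 113)*(g + g))/3 = 2*((-113 + g)*(2*g))/3 = 2*(2*g*(-113 + g))/3 = 4*g*(-113 + g)/3)
B = 95234 (B = 2*(87112 - 1*39495) = 2*(87112 - 39495) = 2*47617 = 95234)
d(263) + B = (4/3)*263*(-113 + 263) + 95234 = (4/3)*263*150 + 95234 = 52600 + 95234 = 147834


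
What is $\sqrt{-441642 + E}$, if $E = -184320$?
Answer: $i \sqrt{625962} \approx 791.18 i$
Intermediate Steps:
$\sqrt{-441642 + E} = \sqrt{-441642 - 184320} = \sqrt{-625962} = i \sqrt{625962}$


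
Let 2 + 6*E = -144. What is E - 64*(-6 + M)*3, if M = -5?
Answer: 6263/3 ≈ 2087.7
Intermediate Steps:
E = -73/3 (E = -⅓ + (⅙)*(-144) = -⅓ - 24 = -73/3 ≈ -24.333)
E - 64*(-6 + M)*3 = -73/3 - 64*(-6 - 5)*3 = -73/3 - (-704)*3 = -73/3 - 64*(-33) = -73/3 + 2112 = 6263/3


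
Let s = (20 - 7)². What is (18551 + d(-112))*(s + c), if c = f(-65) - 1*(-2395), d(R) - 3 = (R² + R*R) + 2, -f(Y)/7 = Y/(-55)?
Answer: 1226963772/11 ≈ 1.1154e+8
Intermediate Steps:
f(Y) = 7*Y/55 (f(Y) = -7*Y/(-55) = -7*Y*(-1)/55 = -(-7)*Y/55 = 7*Y/55)
d(R) = 5 + 2*R² (d(R) = 3 + ((R² + R*R) + 2) = 3 + ((R² + R²) + 2) = 3 + (2*R² + 2) = 3 + (2 + 2*R²) = 5 + 2*R²)
s = 169 (s = 13² = 169)
c = 26254/11 (c = (7/55)*(-65) - 1*(-2395) = -91/11 + 2395 = 26254/11 ≈ 2386.7)
(18551 + d(-112))*(s + c) = (18551 + (5 + 2*(-112)²))*(169 + 26254/11) = (18551 + (5 + 2*12544))*(28113/11) = (18551 + (5 + 25088))*(28113/11) = (18551 + 25093)*(28113/11) = 43644*(28113/11) = 1226963772/11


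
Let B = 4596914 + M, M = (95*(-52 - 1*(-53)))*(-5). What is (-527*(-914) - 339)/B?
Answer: 481339/4596439 ≈ 0.10472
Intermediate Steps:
M = -475 (M = (95*(-52 + 53))*(-5) = (95*1)*(-5) = 95*(-5) = -475)
B = 4596439 (B = 4596914 - 475 = 4596439)
(-527*(-914) - 339)/B = (-527*(-914) - 339)/4596439 = (481678 - 339)*(1/4596439) = 481339*(1/4596439) = 481339/4596439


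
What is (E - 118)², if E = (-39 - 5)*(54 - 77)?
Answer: 799236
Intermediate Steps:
E = 1012 (E = -44*(-23) = 1012)
(E - 118)² = (1012 - 118)² = 894² = 799236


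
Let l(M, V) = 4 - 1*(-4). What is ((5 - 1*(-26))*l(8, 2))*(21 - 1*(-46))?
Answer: 16616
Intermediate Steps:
l(M, V) = 8 (l(M, V) = 4 + 4 = 8)
((5 - 1*(-26))*l(8, 2))*(21 - 1*(-46)) = ((5 - 1*(-26))*8)*(21 - 1*(-46)) = ((5 + 26)*8)*(21 + 46) = (31*8)*67 = 248*67 = 16616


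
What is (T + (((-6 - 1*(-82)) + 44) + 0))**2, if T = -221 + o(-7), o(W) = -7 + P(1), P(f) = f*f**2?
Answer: 11449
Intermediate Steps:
P(f) = f**3
o(W) = -6 (o(W) = -7 + 1**3 = -7 + 1 = -6)
T = -227 (T = -221 - 6 = -227)
(T + (((-6 - 1*(-82)) + 44) + 0))**2 = (-227 + (((-6 - 1*(-82)) + 44) + 0))**2 = (-227 + (((-6 + 82) + 44) + 0))**2 = (-227 + ((76 + 44) + 0))**2 = (-227 + (120 + 0))**2 = (-227 + 120)**2 = (-107)**2 = 11449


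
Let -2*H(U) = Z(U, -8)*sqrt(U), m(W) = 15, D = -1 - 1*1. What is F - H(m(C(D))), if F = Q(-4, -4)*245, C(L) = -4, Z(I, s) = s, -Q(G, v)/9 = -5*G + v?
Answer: -35280 - 4*sqrt(15) ≈ -35296.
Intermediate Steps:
Q(G, v) = -9*v + 45*G (Q(G, v) = -9*(-5*G + v) = -9*(v - 5*G) = -9*v + 45*G)
D = -2 (D = -1 - 1 = -2)
F = -35280 (F = (-9*(-4) + 45*(-4))*245 = (36 - 180)*245 = -144*245 = -35280)
H(U) = 4*sqrt(U) (H(U) = -(-4)*sqrt(U) = 4*sqrt(U))
F - H(m(C(D))) = -35280 - 4*sqrt(15)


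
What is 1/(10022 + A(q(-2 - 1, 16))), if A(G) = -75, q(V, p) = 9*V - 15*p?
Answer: 1/9947 ≈ 0.00010053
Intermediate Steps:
q(V, p) = -15*p + 9*V
1/(10022 + A(q(-2 - 1, 16))) = 1/(10022 - 75) = 1/9947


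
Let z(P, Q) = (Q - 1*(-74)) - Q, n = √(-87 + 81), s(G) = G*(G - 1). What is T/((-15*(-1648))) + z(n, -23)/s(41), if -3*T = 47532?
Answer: -37742/63345 ≈ -0.59582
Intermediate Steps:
s(G) = G*(-1 + G)
n = I*√6 (n = √(-6) = I*√6 ≈ 2.4495*I)
z(P, Q) = 74 (z(P, Q) = (Q + 74) - Q = (74 + Q) - Q = 74)
T = -15844 (T = -⅓*47532 = -15844)
T/((-15*(-1648))) + z(n, -23)/s(41) = -15844/((-15*(-1648))) + 74/((41*(-1 + 41))) = -15844/24720 + 74/((41*40)) = -15844*1/24720 + 74/1640 = -3961/6180 + 74*(1/1640) = -3961/6180 + 37/820 = -37742/63345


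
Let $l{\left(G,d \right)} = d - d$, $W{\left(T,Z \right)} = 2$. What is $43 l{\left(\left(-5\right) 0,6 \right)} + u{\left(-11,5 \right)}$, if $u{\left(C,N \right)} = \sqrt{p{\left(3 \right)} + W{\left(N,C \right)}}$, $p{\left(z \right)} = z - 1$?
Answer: $2$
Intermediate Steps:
$p{\left(z \right)} = -1 + z$
$l{\left(G,d \right)} = 0$
$u{\left(C,N \right)} = 2$ ($u{\left(C,N \right)} = \sqrt{\left(-1 + 3\right) + 2} = \sqrt{2 + 2} = \sqrt{4} = 2$)
$43 l{\left(\left(-5\right) 0,6 \right)} + u{\left(-11,5 \right)} = 43 \cdot 0 + 2 = 0 + 2 = 2$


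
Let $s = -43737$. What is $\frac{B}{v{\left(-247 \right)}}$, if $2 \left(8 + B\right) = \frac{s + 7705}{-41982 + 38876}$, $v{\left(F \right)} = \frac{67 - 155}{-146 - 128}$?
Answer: $- \frac{116998}{17083} \approx -6.8488$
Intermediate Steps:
$v{\left(F \right)} = \frac{44}{137}$ ($v{\left(F \right)} = - \frac{88}{-274} = \left(-88\right) \left(- \frac{1}{274}\right) = \frac{44}{137}$)
$B = - \frac{3416}{1553}$ ($B = -8 + \frac{\left(-43737 + 7705\right) \frac{1}{-41982 + 38876}}{2} = -8 + \frac{\left(-36032\right) \frac{1}{-3106}}{2} = -8 + \frac{\left(-36032\right) \left(- \frac{1}{3106}\right)}{2} = -8 + \frac{1}{2} \cdot \frac{18016}{1553} = -8 + \frac{9008}{1553} = - \frac{3416}{1553} \approx -2.1996$)
$\frac{B}{v{\left(-247 \right)}} = - \frac{3416}{1553 \cdot \frac{44}{137}} = \left(- \frac{3416}{1553}\right) \frac{137}{44} = - \frac{116998}{17083}$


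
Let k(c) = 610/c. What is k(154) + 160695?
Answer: 12373820/77 ≈ 1.6070e+5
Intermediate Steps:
k(154) + 160695 = 610/154 + 160695 = 610*(1/154) + 160695 = 305/77 + 160695 = 12373820/77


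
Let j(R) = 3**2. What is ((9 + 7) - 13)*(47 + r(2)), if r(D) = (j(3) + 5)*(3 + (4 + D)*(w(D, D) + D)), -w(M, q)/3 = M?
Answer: -741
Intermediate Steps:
w(M, q) = -3*M
j(R) = 9
r(D) = 42 - 28*D*(4 + D) (r(D) = (9 + 5)*(3 + (4 + D)*(-3*D + D)) = 14*(3 + (4 + D)*(-2*D)) = 14*(3 - 2*D*(4 + D)) = 42 - 28*D*(4 + D))
((9 + 7) - 13)*(47 + r(2)) = ((9 + 7) - 13)*(47 + (42 - 112*2 - 28*2**2)) = (16 - 13)*(47 + (42 - 224 - 28*4)) = 3*(47 + (42 - 224 - 112)) = 3*(47 - 294) = 3*(-247) = -741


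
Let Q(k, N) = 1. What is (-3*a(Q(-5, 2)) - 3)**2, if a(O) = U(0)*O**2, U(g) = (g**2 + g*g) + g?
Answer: 9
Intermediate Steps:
U(g) = g + 2*g**2 (U(g) = (g**2 + g**2) + g = 2*g**2 + g = g + 2*g**2)
a(O) = 0 (a(O) = (0*(1 + 2*0))*O**2 = (0*(1 + 0))*O**2 = (0*1)*O**2 = 0*O**2 = 0)
(-3*a(Q(-5, 2)) - 3)**2 = (-3*0 - 3)**2 = (0 - 3)**2 = (-3)**2 = 9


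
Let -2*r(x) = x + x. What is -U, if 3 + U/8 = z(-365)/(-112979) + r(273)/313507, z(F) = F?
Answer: 849404282168/35419707353 ≈ 23.981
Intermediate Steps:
r(x) = -x (r(x) = -(x + x)/2 = -x)
U = -849404282168/35419707353 (U = -24 + 8*(-365/(-112979) - 1*273/313507) = -24 + 8*(-365*(-1/112979) - 273*1/313507) = -24 + 8*(365/112979 - 273/313507) = -24 + 8*(83586788/35419707353) = -24 + 668694304/35419707353 = -849404282168/35419707353 ≈ -23.981)
-U = -1*(-849404282168/35419707353) = 849404282168/35419707353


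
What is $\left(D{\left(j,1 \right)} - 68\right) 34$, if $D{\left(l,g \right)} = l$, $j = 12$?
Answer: $-1904$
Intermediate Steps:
$\left(D{\left(j,1 \right)} - 68\right) 34 = \left(12 - 68\right) 34 = \left(-56\right) 34 = -1904$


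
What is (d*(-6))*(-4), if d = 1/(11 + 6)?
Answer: 24/17 ≈ 1.4118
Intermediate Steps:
d = 1/17 ≈ 0.058824
(d*(-6))*(-4) = ((1/17)*(-6))*(-4) = -6/17*(-4) = 24/17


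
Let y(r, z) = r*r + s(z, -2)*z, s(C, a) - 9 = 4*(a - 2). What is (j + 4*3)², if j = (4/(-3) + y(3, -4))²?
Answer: 133564249/81 ≈ 1.6489e+6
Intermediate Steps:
s(C, a) = 1 + 4*a (s(C, a) = 9 + 4*(a - 2) = 9 + 4*(-2 + a) = 9 + (-8 + 4*a) = 1 + 4*a)
y(r, z) = r² - 7*z (y(r, z) = r*r + (1 + 4*(-2))*z = r² + (1 - 8)*z = r² - 7*z)
j = 11449/9 (j = (4/(-3) + (3² - 7*(-4)))² = (4*(-⅓) + (9 + 28))² = (-4/3 + 37)² = (107/3)² = 11449/9 ≈ 1272.1)
(j + 4*3)² = (11449/9 + 4*3)² = (11449/9 + 12)² = (11557/9)² = 133564249/81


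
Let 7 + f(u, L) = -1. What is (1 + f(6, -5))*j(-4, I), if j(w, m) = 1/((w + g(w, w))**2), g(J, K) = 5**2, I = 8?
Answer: -1/63 ≈ -0.015873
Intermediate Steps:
f(u, L) = -8 (f(u, L) = -7 - 1 = -8)
g(J, K) = 25
j(w, m) = (25 + w)**(-2) (j(w, m) = 1/((w + 25)**2) = 1/((25 + w)**2) = (25 + w)**(-2))
(1 + f(6, -5))*j(-4, I) = (1 - 8)/(25 - 4)**2 = -7/21**2 = -7*1/441 = -1/63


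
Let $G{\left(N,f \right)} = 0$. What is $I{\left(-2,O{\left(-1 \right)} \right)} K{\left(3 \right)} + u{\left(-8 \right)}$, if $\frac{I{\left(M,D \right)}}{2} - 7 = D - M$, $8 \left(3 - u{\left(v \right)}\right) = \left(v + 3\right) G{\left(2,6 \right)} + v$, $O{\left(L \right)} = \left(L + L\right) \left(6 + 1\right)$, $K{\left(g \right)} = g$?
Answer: $-26$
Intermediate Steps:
$O{\left(L \right)} = 14 L$ ($O{\left(L \right)} = 2 L 7 = 14 L$)
$u{\left(v \right)} = 3 - \frac{v}{8}$ ($u{\left(v \right)} = 3 - \frac{\left(v + 3\right) 0 + v}{8} = 3 - \frac{\left(3 + v\right) 0 + v}{8} = 3 - \frac{0 + v}{8} = 3 - \frac{v}{8}$)
$I{\left(M,D \right)} = 14 - 2 M + 2 D$ ($I{\left(M,D \right)} = 14 + 2 \left(D - M\right) = 14 + \left(- 2 M + 2 D\right) = 14 - 2 M + 2 D$)
$I{\left(-2,O{\left(-1 \right)} \right)} K{\left(3 \right)} + u{\left(-8 \right)} = \left(14 - -4 + 2 \cdot 14 \left(-1\right)\right) 3 + \left(3 - -1\right) = \left(14 + 4 + 2 \left(-14\right)\right) 3 + \left(3 + 1\right) = \left(14 + 4 - 28\right) 3 + 4 = \left(-10\right) 3 + 4 = -30 + 4 = -26$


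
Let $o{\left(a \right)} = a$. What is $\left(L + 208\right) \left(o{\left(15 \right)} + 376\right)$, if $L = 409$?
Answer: $241247$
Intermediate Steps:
$\left(L + 208\right) \left(o{\left(15 \right)} + 376\right) = \left(409 + 208\right) \left(15 + 376\right) = 617 \cdot 391 = 241247$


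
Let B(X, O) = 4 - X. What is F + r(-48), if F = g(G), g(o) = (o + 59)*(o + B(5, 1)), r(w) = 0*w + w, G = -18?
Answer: -827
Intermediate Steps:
r(w) = w (r(w) = 0 + w = w)
g(o) = (-1 + o)*(59 + o) (g(o) = (o + 59)*(o + (4 - 1*5)) = (59 + o)*(o + (4 - 5)) = (59 + o)*(o - 1) = (59 + o)*(-1 + o) = (-1 + o)*(59 + o))
F = -779 (F = -59 + (-18)² + 58*(-18) = -59 + 324 - 1044 = -779)
F + r(-48) = -779 - 48 = -827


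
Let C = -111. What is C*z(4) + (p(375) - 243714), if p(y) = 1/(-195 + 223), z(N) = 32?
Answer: -6923447/28 ≈ -2.4727e+5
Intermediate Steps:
p(y) = 1/28
C*z(4) + (p(375) - 243714) = -111*32 + (1/28 - 243714) = -3552 - 6823991/28 = -6923447/28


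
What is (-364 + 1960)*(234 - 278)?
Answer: -70224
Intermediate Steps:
(-364 + 1960)*(234 - 278) = 1596*(-44) = -70224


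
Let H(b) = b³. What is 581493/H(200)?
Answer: 581493/8000000 ≈ 0.072687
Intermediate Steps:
581493/H(200) = 581493/(200³) = 581493/8000000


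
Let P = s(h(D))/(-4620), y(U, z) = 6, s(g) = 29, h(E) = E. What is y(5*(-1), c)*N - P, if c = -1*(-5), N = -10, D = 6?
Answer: -277171/4620 ≈ -59.994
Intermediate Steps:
c = 5
P = -29/4620 (P = 29/(-4620) = 29*(-1/4620) = -29/4620 ≈ -0.0062771)
y(5*(-1), c)*N - P = 6*(-10) - 1*(-29/4620) = -60 + 29/4620 = -277171/4620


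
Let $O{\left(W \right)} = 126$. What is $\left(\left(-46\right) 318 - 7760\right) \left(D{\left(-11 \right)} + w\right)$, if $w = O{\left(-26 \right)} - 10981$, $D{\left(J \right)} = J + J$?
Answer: $243514276$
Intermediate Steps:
$D{\left(J \right)} = 2 J$
$w = -10855$ ($w = 126 - 10981 = -10855$)
$\left(\left(-46\right) 318 - 7760\right) \left(D{\left(-11 \right)} + w\right) = \left(\left(-46\right) 318 - 7760\right) \left(2 \left(-11\right) - 10855\right) = \left(-14628 - 7760\right) \left(-22 - 10855\right) = \left(-22388\right) \left(-10877\right) = 243514276$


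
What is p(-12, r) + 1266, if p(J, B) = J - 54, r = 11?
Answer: 1200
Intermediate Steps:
p(J, B) = -54 + J
p(-12, r) + 1266 = (-54 - 12) + 1266 = -66 + 1266 = 1200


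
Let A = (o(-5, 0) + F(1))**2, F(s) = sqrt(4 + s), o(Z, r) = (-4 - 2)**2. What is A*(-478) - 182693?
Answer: -804571 - 34416*sqrt(5) ≈ -8.8153e+5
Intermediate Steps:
o(Z, r) = 36 (o(Z, r) = (-6)**2 = 36)
A = (36 + sqrt(5))**2 (A = (36 + sqrt(4 + 1))**2 = (36 + sqrt(5))**2 ≈ 1462.0)
A*(-478) - 182693 = (36 + sqrt(5))**2*(-478) - 182693 = -478*(36 + sqrt(5))**2 - 182693 = -182693 - 478*(36 + sqrt(5))**2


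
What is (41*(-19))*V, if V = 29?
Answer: -22591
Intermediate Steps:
(41*(-19))*V = (41*(-19))*29 = -779*29 = -22591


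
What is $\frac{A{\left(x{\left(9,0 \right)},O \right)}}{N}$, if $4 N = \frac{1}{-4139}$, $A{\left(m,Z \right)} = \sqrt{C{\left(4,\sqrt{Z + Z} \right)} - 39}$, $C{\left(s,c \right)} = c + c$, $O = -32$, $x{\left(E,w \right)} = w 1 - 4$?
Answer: $- 16556 \sqrt{-39 + 16 i} \approx -20792.0 - 1.0546 \cdot 10^{5} i$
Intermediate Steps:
$x{\left(E,w \right)} = -4 + w$ ($x{\left(E,w \right)} = w - 4 = -4 + w$)
$C{\left(s,c \right)} = 2 c$
$A{\left(m,Z \right)} = \sqrt{-39 + 2 \sqrt{2} \sqrt{Z}}$ ($A{\left(m,Z \right)} = \sqrt{2 \sqrt{Z + Z} - 39} = \sqrt{2 \sqrt{2 Z} - 39} = \sqrt{2 \sqrt{2} \sqrt{Z} - 39} = \sqrt{-39 + 2 \sqrt{2} \sqrt{Z}}$)
$N = - \frac{1}{16556}$ ($N = \frac{1}{4 \left(-4139\right)} = \frac{1}{4} \left(- \frac{1}{4139}\right) = - \frac{1}{16556} \approx -6.0401 \cdot 10^{-5}$)
$\frac{A{\left(x{\left(9,0 \right)},O \right)}}{N} = \frac{\sqrt{-39 + 2 \sqrt{2} \sqrt{-32}}}{- \frac{1}{16556}} = \sqrt{-39 + 2 \sqrt{2} \cdot 4 i \sqrt{2}} \left(-16556\right) = \sqrt{-39 + 16 i} \left(-16556\right) = - 16556 \sqrt{-39 + 16 i}$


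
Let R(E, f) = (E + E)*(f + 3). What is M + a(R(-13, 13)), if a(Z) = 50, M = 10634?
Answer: 10684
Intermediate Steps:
R(E, f) = 2*E*(3 + f) (R(E, f) = (2*E)*(3 + f) = 2*E*(3 + f))
M + a(R(-13, 13)) = 10634 + 50 = 10684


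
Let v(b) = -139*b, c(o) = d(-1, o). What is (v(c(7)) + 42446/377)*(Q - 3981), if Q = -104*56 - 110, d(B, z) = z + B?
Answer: 2696602380/377 ≈ 7.1528e+6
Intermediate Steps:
d(B, z) = B + z
c(o) = -1 + o
Q = -5934 (Q = -5824 - 110 = -5934)
(v(c(7)) + 42446/377)*(Q - 3981) = (-139*(-1 + 7) + 42446/377)*(-5934 - 3981) = (-139*6 + 42446*(1/377))*(-9915) = (-834 + 42446/377)*(-9915) = -271972/377*(-9915) = 2696602380/377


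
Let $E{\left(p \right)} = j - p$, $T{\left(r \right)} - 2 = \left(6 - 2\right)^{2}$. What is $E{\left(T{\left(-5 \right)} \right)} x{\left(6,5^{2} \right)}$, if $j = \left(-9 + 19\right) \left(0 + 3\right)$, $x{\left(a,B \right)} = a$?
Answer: $72$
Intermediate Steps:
$j = 30$ ($j = 10 \cdot 3 = 30$)
$T{\left(r \right)} = 18$ ($T{\left(r \right)} = 2 + \left(6 - 2\right)^{2} = 2 + 4^{2} = 2 + 16 = 18$)
$E{\left(p \right)} = 30 - p$
$E{\left(T{\left(-5 \right)} \right)} x{\left(6,5^{2} \right)} = \left(30 - 18\right) 6 = 12 \cdot 6 = 72$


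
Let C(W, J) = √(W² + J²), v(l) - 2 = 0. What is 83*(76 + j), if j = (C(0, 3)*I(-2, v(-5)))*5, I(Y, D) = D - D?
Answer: 6308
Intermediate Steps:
v(l) = 2 (v(l) = 2 + 0 = 2)
I(Y, D) = 0
C(W, J) = √(J² + W²)
j = 0 (j = (√(3² + 0²)*0)*5 = (√(9 + 0)*0)*5 = (√9*0)*5 = (3*0)*5 = 0*5 = 0)
83*(76 + j) = 83*(76 + 0) = 83*76 = 6308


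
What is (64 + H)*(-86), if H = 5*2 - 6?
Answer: -5848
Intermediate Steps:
H = 4 (H = 10 - 6 = 4)
(64 + H)*(-86) = (64 + 4)*(-86) = 68*(-86) = -5848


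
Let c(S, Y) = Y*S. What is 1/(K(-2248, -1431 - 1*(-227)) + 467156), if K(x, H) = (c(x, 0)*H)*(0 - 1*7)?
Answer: 1/467156 ≈ 2.1406e-6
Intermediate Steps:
c(S, Y) = S*Y
K(x, H) = 0 (K(x, H) = ((x*0)*H)*(0 - 1*7) = (0*H)*(0 - 7) = 0*(-7) = 0)
1/(K(-2248, -1431 - 1*(-227)) + 467156) = 1/(0 + 467156) = 1/467156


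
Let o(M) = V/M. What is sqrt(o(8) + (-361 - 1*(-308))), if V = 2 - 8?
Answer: I*sqrt(215)/2 ≈ 7.3314*I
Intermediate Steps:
V = -6
o(M) = -6/M
sqrt(o(8) + (-361 - 1*(-308))) = sqrt(-6/8 + (-361 - 1*(-308))) = sqrt(-6*1/8 + (-361 + 308)) = sqrt(-3/4 - 53) = sqrt(-215/4) = I*sqrt(215)/2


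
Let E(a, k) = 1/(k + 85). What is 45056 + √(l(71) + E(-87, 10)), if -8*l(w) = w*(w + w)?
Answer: 45056 + 43*I*√24605/190 ≈ 45056.0 + 35.5*I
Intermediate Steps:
E(a, k) = 1/(85 + k)
l(w) = -w²/4 (l(w) = -w*(w + w)/8 = -w*2*w/8 = -w²/4)
45056 + √(l(71) + E(-87, 10)) = 45056 + √(-¼*71² + 1/(85 + 10)) = 45056 + √(-¼*5041 + 1/95) = 45056 + √(-5041/4 + 1/95) = 45056 + √(-478891/380) = 45056 + 43*I*√24605/190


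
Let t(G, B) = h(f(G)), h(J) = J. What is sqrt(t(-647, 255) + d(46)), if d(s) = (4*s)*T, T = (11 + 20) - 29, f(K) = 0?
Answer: 4*sqrt(23) ≈ 19.183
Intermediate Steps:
T = 2 (T = 31 - 29 = 2)
t(G, B) = 0
d(s) = 8*s (d(s) = (4*s)*2 = 8*s)
sqrt(t(-647, 255) + d(46)) = sqrt(0 + 8*46) = sqrt(0 + 368) = sqrt(368) = 4*sqrt(23)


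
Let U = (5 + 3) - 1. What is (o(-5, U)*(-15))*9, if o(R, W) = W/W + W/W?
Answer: -270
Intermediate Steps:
U = 7 (U = 8 - 1 = 7)
o(R, W) = 2 (o(R, W) = 1 + 1 = 2)
(o(-5, U)*(-15))*9 = (2*(-15))*9 = -30*9 = -270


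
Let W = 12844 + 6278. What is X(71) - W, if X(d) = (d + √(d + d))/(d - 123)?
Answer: -994415/52 - √142/52 ≈ -19124.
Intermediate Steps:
W = 19122
X(d) = (d + √2*√d)/(-123 + d) (X(d) = (d + √(2*d))/(-123 + d) = (d + √2*√d)/(-123 + d))
X(71) - W = (71 + √2*√71)/(-123 + 71) - 1*19122 = (71 + √142)/(-52) - 19122 = -(71 + √142)/52 - 19122 = (-71/52 - √142/52) - 19122 = -994415/52 - √142/52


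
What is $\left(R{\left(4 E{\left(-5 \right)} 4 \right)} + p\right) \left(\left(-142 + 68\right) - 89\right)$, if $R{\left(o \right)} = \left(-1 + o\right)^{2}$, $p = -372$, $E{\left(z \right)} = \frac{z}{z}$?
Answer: $23961$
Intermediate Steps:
$E{\left(z \right)} = 1$
$\left(R{\left(4 E{\left(-5 \right)} 4 \right)} + p\right) \left(\left(-142 + 68\right) - 89\right) = \left(\left(-1 + 4 \cdot 1 \cdot 4\right)^{2} - 372\right) \left(\left(-142 + 68\right) - 89\right) = \left(\left(-1 + 4 \cdot 4\right)^{2} - 372\right) \left(-74 - 89\right) = \left(\left(-1 + 16\right)^{2} - 372\right) \left(-163\right) = \left(15^{2} - 372\right) \left(-163\right) = \left(225 - 372\right) \left(-163\right) = \left(-147\right) \left(-163\right) = 23961$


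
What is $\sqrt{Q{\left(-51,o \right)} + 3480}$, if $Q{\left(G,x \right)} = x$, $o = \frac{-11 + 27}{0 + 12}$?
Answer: $\frac{2 \sqrt{7833}}{3} \approx 59.003$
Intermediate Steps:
$o = \frac{4}{3}$ ($o = \frac{16}{12} = 16 \cdot \frac{1}{12} = \frac{4}{3} \approx 1.3333$)
$\sqrt{Q{\left(-51,o \right)} + 3480} = \sqrt{\frac{4}{3} + 3480} = \sqrt{\frac{10444}{3}} = \frac{2 \sqrt{7833}}{3}$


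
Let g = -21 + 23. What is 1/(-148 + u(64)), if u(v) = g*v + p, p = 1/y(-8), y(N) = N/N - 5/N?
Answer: -13/252 ≈ -0.051587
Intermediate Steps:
y(N) = 1 - 5/N
g = 2
p = 8/13 (p = 1/((-5 - 8)/(-8)) = 1/(-⅛*(-13)) = 1/(13/8) = 8/13 ≈ 0.61539)
u(v) = 8/13 + 2*v (u(v) = 2*v + 8/13 = 8/13 + 2*v)
1/(-148 + u(64)) = 1/(-148 + (8/13 + 2*64)) = 1/(-148 + (8/13 + 128)) = 1/(-148 + 1672/13) = 1/(-252/13) = -13/252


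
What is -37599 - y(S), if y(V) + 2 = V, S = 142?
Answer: -37739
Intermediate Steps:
y(V) = -2 + V
-37599 - y(S) = -37599 - (-2 + 142) = -37599 - 1*140 = -37599 - 140 = -37739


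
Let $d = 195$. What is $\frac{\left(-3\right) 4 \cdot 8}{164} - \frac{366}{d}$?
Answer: $- \frac{6562}{2665} \approx -2.4623$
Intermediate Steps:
$\frac{\left(-3\right) 4 \cdot 8}{164} - \frac{366}{d} = \frac{\left(-3\right) 4 \cdot 8}{164} - \frac{366}{195} = \left(-12\right) 8 \cdot \frac{1}{164} - \frac{122}{65} = \left(-96\right) \frac{1}{164} - \frac{122}{65} = - \frac{24}{41} - \frac{122}{65} = - \frac{6562}{2665}$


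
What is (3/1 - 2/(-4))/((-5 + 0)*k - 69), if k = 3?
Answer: -1/24 ≈ -0.041667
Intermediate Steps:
(3/1 - 2/(-4))/((-5 + 0)*k - 69) = (3/1 - 2/(-4))/((-5 + 0)*3 - 69) = (3*1 - 2*(-¼))/(-5*3 - 69) = (3 + ½)/(-15 - 69) = (7/2)/(-84) = -1/84*7/2 = -1/24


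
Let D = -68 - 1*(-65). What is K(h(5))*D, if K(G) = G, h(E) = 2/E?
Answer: -6/5 ≈ -1.2000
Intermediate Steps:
D = -3 (D = -68 + 65 = -3)
K(h(5))*D = (2/5)*(-3) = -6/5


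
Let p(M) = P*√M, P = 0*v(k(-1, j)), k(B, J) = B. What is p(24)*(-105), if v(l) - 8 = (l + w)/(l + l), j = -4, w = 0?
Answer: 0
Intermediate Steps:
v(l) = 17/2 (v(l) = 8 + (l + 0)/(l + l) = 8 + l/((2*l)) = 8 + l*(1/(2*l)) = 8 + ½ = 17/2)
P = 0 (P = 0*(17/2) = 0)
p(M) = 0 (p(M) = 0*√M = 0)
p(24)*(-105) = 0*(-105) = 0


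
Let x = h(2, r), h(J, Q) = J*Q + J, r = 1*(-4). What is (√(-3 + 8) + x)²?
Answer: (-6 + √5)² ≈ 14.167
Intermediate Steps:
r = -4
h(J, Q) = J + J*Q
x = -6 (x = 2*(1 - 4) = 2*(-3) = -6)
(√(-3 + 8) + x)² = (√(-3 + 8) - 6)² = (√5 - 6)² = (-6 + √5)²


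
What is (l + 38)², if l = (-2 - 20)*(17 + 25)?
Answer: 784996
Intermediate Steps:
l = -924 (l = -22*42 = -924)
(l + 38)² = (-924 + 38)² = (-886)² = 784996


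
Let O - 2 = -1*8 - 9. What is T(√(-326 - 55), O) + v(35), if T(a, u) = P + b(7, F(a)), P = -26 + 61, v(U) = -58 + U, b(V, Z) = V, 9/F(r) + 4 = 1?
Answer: 19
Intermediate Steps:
O = -15 (O = 2 + (-1*8 - 9) = 2 + (-8 - 9) = 2 - 17 = -15)
F(r) = -3 (F(r) = 9/(-4 + 1) = 9/(-3) = 9*(-⅓) = -3)
P = 35
T(a, u) = 42 (T(a, u) = 35 + 7 = 42)
T(√(-326 - 55), O) + v(35) = 42 + (-58 + 35) = 42 - 23 = 19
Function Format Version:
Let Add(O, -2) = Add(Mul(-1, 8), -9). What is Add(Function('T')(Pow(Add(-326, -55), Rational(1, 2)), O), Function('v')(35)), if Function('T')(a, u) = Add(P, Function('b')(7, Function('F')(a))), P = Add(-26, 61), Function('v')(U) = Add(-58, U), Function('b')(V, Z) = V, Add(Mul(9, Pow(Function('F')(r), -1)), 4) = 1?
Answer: 19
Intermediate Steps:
O = -15 (O = Add(2, Add(Mul(-1, 8), -9)) = Add(2, Add(-8, -9)) = Add(2, -17) = -15)
Function('F')(r) = -3 (Function('F')(r) = Mul(9, Pow(Add(-4, 1), -1)) = Mul(9, Pow(-3, -1)) = Mul(9, Rational(-1, 3)) = -3)
P = 35
Function('T')(a, u) = 42 (Function('T')(a, u) = Add(35, 7) = 42)
Add(Function('T')(Pow(Add(-326, -55), Rational(1, 2)), O), Function('v')(35)) = Add(42, Add(-58, 35)) = Add(42, -23) = 19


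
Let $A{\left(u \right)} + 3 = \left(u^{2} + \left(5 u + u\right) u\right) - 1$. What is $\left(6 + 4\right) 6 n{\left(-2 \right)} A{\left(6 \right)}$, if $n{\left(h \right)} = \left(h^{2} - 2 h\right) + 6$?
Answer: $208320$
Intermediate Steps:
$n{\left(h \right)} = 6 + h^{2} - 2 h$
$A{\left(u \right)} = -4 + 7 u^{2}$ ($A{\left(u \right)} = -3 - \left(1 - u^{2} - \left(5 u + u\right) u\right) = -3 - \left(1 - u^{2} - 6 u u\right) = -3 + \left(\left(u^{2} + 6 u^{2}\right) - 1\right) = -3 + \left(7 u^{2} - 1\right) = -3 + \left(-1 + 7 u^{2}\right) = -4 + 7 u^{2}$)
$\left(6 + 4\right) 6 n{\left(-2 \right)} A{\left(6 \right)} = \left(6 + 4\right) 6 \left(6 + \left(-2\right)^{2} - -4\right) \left(-4 + 7 \cdot 6^{2}\right) = 10 \cdot 6 \left(6 + 4 + 4\right) \left(-4 + 7 \cdot 36\right) = 60 \cdot 14 \left(-4 + 252\right) = 840 \cdot 248 = 208320$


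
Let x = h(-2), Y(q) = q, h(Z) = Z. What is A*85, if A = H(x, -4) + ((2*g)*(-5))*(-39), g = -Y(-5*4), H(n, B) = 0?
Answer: 663000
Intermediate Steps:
x = -2
g = 20 (g = -(-5)*4 = -1*(-20) = 20)
A = 7800 (A = 0 + ((2*20)*(-5))*(-39) = 0 + (40*(-5))*(-39) = 0 - 200*(-39) = 0 + 7800 = 7800)
A*85 = 7800*85 = 663000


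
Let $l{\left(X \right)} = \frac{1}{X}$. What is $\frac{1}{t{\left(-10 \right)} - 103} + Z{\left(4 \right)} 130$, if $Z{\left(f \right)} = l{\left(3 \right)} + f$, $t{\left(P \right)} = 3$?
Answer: $\frac{168997}{300} \approx 563.32$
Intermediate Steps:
$Z{\left(f \right)} = \frac{1}{3} + f$
$\frac{1}{t{\left(-10 \right)} - 103} + Z{\left(4 \right)} 130 = \frac{1}{3 - 103} + \left(\frac{1}{3} + 4\right) 130 = \frac{1}{-100} + \frac{13}{3} \cdot 130 = - \frac{1}{100} + \frac{1690}{3} = \frac{168997}{300}$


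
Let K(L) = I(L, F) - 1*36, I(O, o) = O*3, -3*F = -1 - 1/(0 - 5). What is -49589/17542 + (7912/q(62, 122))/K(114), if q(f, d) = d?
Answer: -428116061/163719486 ≈ -2.6149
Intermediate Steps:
F = 4/15 (F = -(-1 - 1/(0 - 5))/3 = -(-1 - 1/(-5))/3 = -(-1 - 1*(-⅕))/3 = -(-1 + ⅕)/3 = -⅓*(-⅘) = 4/15 ≈ 0.26667)
I(O, o) = 3*O
K(L) = -36 + 3*L (K(L) = 3*L - 1*36 = 3*L - 36 = -36 + 3*L)
-49589/17542 + (7912/q(62, 122))/K(114) = -49589/17542 + (7912/122)/(-36 + 3*114) = -49589*1/17542 + (7912*(1/122))/(-36 + 342) = -49589/17542 + (3956/61)/306 = -49589/17542 + (3956/61)*(1/306) = -49589/17542 + 1978/9333 = -428116061/163719486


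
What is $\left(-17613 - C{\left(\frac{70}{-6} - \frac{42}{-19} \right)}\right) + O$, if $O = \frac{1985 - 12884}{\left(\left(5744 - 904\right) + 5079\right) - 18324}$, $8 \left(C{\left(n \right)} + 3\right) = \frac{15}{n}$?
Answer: $- \frac{638173776837}{36242360} \approx -17609.0$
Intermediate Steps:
$C{\left(n \right)} = -3 + \frac{15}{8 n}$ ($C{\left(n \right)} = -3 + \frac{15 \frac{1}{n}}{8} = -3 + \frac{15}{8 n}$)
$O = \frac{10899}{8405}$ ($O = - \frac{10899}{\left(4840 + 5079\right) - 18324} = - \frac{10899}{9919 - 18324} = - \frac{10899}{-8405} = \left(-10899\right) \left(- \frac{1}{8405}\right) = \frac{10899}{8405} \approx 1.2967$)
$\left(-17613 - C{\left(\frac{70}{-6} - \frac{42}{-19} \right)}\right) + O = \left(-17613 - \left(-3 + \frac{15}{8 \left(\frac{70}{-6} - \frac{42}{-19}\right)}\right)\right) + \frac{10899}{8405} = \left(-17613 - \left(-3 + \frac{15}{8 \left(70 \left(- \frac{1}{6}\right) - - \frac{42}{19}\right)}\right)\right) + \frac{10899}{8405} = \left(-17613 - \left(-3 + \frac{15}{8 \left(- \frac{35}{3} + \frac{42}{19}\right)}\right)\right) + \frac{10899}{8405} = \left(-17613 - \left(-3 + \frac{15}{8 \left(- \frac{539}{57}\right)}\right)\right) + \frac{10899}{8405} = \left(-17613 - \left(-3 + \frac{15}{8} \left(- \frac{57}{539}\right)\right)\right) + \frac{10899}{8405} = \left(-17613 - \left(-3 - \frac{855}{4312}\right)\right) + \frac{10899}{8405} = \left(-17613 - - \frac{13791}{4312}\right) + \frac{10899}{8405} = \left(-17613 + \frac{13791}{4312}\right) + \frac{10899}{8405} = - \frac{75933465}{4312} + \frac{10899}{8405} = - \frac{638173776837}{36242360}$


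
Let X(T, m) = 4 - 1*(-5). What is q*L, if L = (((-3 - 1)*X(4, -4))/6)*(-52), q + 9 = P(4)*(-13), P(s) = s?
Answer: -19032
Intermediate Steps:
X(T, m) = 9 (X(T, m) = 4 + 5 = 9)
q = -61 (q = -9 + 4*(-13) = -9 - 52 = -61)
L = 312 (L = (((-3 - 1)*9)/6)*(-52) = (-4*9*(⅙))*(-52) = -36*⅙*(-52) = -6*(-52) = 312)
q*L = -61*312 = -19032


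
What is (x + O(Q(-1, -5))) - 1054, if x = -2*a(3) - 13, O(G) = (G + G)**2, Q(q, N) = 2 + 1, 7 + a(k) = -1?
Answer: -1015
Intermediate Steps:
a(k) = -8 (a(k) = -7 - 1 = -8)
Q(q, N) = 3
O(G) = 4*G**2 (O(G) = (2*G)**2 = 4*G**2)
x = 3 (x = -2*(-8) - 13 = 16 - 13 = 3)
(x + O(Q(-1, -5))) - 1054 = (3 + 4*3**2) - 1054 = (3 + 4*9) - 1054 = (3 + 36) - 1054 = 39 - 1054 = -1015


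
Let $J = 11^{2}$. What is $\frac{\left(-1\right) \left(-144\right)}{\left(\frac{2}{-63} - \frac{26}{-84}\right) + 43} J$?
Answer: $\frac{313632}{779} \approx 402.61$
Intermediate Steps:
$J = 121$
$\frac{\left(-1\right) \left(-144\right)}{\left(\frac{2}{-63} - \frac{26}{-84}\right) + 43} J = \frac{\left(-1\right) \left(-144\right)}{\left(\frac{2}{-63} - \frac{26}{-84}\right) + 43} \cdot 121 = \frac{144}{\left(2 \left(- \frac{1}{63}\right) - - \frac{13}{42}\right) + 43} \cdot 121 = \frac{144}{\left(- \frac{2}{63} + \frac{13}{42}\right) + 43} \cdot 121 = \frac{144}{\frac{5}{18} + 43} \cdot 121 = \frac{144}{\frac{779}{18}} \cdot 121 = 144 \cdot \frac{18}{779} \cdot 121 = \frac{2592}{779} \cdot 121 = \frac{313632}{779}$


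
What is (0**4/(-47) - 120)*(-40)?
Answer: 4800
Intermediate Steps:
(0**4/(-47) - 120)*(-40) = (0*(-1/47) - 120)*(-40) = (0 - 120)*(-40) = -120*(-40) = 4800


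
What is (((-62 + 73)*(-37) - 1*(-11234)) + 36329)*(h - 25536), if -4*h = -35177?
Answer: -789473963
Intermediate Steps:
h = 35177/4 (h = -¼*(-35177) = 35177/4 ≈ 8794.3)
(((-62 + 73)*(-37) - 1*(-11234)) + 36329)*(h - 25536) = (((-62 + 73)*(-37) - 1*(-11234)) + 36329)*(35177/4 - 25536) = ((11*(-37) + 11234) + 36329)*(-66967/4) = ((-407 + 11234) + 36329)*(-66967/4) = (10827 + 36329)*(-66967/4) = 47156*(-66967/4) = -789473963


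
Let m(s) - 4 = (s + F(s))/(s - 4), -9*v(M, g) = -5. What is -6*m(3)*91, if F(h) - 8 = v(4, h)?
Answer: 12376/3 ≈ 4125.3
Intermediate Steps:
v(M, g) = 5/9 (v(M, g) = -⅑*(-5) = 5/9)
F(h) = 77/9 (F(h) = 8 + 5/9 = 77/9)
m(s) = 4 + (77/9 + s)/(-4 + s) (m(s) = 4 + (s + 77/9)/(s - 4) = 4 + (77/9 + s)/(-4 + s))
-6*m(3)*91 = -2*(-67 + 45*3)/(3*(-4 + 3))*91 = -2*(-67 + 135)/(3*(-1))*91 = -2*(-1)*68/3*91 = -6*(-68/9)*91 = (136/3)*91 = 12376/3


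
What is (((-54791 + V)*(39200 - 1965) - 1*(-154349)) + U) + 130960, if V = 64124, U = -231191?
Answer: 347568373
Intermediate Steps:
(((-54791 + V)*(39200 - 1965) - 1*(-154349)) + U) + 130960 = (((-54791 + 64124)*(39200 - 1965) - 1*(-154349)) - 231191) + 130960 = ((9333*37235 + 154349) - 231191) + 130960 = ((347514255 + 154349) - 231191) + 130960 = (347668604 - 231191) + 130960 = 347437413 + 130960 = 347568373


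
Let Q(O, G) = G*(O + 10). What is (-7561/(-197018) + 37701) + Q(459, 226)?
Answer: 28310509071/197018 ≈ 1.4370e+5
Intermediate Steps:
Q(O, G) = G*(10 + O)
(-7561/(-197018) + 37701) + Q(459, 226) = (-7561/(-197018) + 37701) + 226*(10 + 459) = (-7561*(-1/197018) + 37701) + 226*469 = (7561/197018 + 37701) + 105994 = 7427783179/197018 + 105994 = 28310509071/197018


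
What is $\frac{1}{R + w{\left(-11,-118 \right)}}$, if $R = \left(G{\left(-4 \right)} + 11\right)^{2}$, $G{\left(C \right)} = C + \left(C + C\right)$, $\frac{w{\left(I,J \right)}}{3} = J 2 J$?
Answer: $\frac{1}{83545} \approx 1.197 \cdot 10^{-5}$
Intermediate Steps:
$w{\left(I,J \right)} = 6 J^{2}$ ($w{\left(I,J \right)} = 3 J 2 J = 3 \cdot 2 J J = 3 \cdot 2 J^{2} = 6 J^{2}$)
$G{\left(C \right)} = 3 C$ ($G{\left(C \right)} = C + 2 C = 3 C$)
$R = 1$ ($R = \left(3 \left(-4\right) + 11\right)^{2} = \left(-12 + 11\right)^{2} = \left(-1\right)^{2} = 1$)
$\frac{1}{R + w{\left(-11,-118 \right)}} = \frac{1}{1 + 6 \left(-118\right)^{2}} = \frac{1}{1 + 6 \cdot 13924} = \frac{1}{1 + 83544} = \frac{1}{83545}$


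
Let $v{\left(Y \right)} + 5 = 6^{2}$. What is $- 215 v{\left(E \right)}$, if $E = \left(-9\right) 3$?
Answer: $-6665$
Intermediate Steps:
$E = -27$
$v{\left(Y \right)} = 31$ ($v{\left(Y \right)} = -5 + 6^{2} = -5 + 36 = 31$)
$- 215 v{\left(E \right)} = \left(-215\right) 31 = -6665$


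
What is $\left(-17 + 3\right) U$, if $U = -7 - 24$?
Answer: $434$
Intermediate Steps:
$U = -31$ ($U = -7 - 24 = -31$)
$\left(-17 + 3\right) U = \left(-17 + 3\right) \left(-31\right) = \left(-14\right) \left(-31\right) = 434$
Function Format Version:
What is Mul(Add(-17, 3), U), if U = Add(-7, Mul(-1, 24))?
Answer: 434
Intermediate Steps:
U = -31 (U = Add(-7, -24) = -31)
Mul(Add(-17, 3), U) = Mul(Add(-17, 3), -31) = Mul(-14, -31) = 434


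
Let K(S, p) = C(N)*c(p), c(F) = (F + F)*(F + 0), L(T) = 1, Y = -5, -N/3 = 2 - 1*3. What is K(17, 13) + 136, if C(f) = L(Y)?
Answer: 474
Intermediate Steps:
N = 3 (N = -3*(2 - 1*3) = -3*(2 - 3) = -3*(-1) = 3)
C(f) = 1
c(F) = 2*F² (c(F) = (2*F)*F = 2*F²)
K(S, p) = 2*p² (K(S, p) = 1*(2*p²) = 2*p²)
K(17, 13) + 136 = 2*13² + 136 = 2*169 + 136 = 338 + 136 = 474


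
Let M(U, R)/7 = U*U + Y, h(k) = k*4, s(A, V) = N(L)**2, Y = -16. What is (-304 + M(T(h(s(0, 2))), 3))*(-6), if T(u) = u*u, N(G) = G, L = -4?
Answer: -704640576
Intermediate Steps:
s(A, V) = 16 (s(A, V) = (-4)**2 = 16)
h(k) = 4*k
T(u) = u**2
M(U, R) = -112 + 7*U**2 (M(U, R) = 7*(U*U - 16) = 7*(U**2 - 16) = 7*(-16 + U**2) = -112 + 7*U**2)
(-304 + M(T(h(s(0, 2))), 3))*(-6) = (-304 + (-112 + 7*((4*16)**2)**2))*(-6) = (-304 + (-112 + 7*(64**2)**2))*(-6) = (-304 + (-112 + 7*4096**2))*(-6) = (-304 + (-112 + 7*16777216))*(-6) = (-304 + (-112 + 117440512))*(-6) = (-304 + 117440400)*(-6) = 117440096*(-6) = -704640576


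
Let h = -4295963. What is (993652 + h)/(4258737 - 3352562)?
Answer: -3302311/906175 ≈ -3.6442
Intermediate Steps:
(993652 + h)/(4258737 - 3352562) = (993652 - 4295963)/(4258737 - 3352562) = -3302311/906175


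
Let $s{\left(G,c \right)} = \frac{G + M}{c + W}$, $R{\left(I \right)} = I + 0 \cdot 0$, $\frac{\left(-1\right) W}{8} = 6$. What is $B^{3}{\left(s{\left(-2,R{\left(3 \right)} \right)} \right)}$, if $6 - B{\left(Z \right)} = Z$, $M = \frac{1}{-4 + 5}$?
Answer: $\frac{19465109}{91125} \approx 213.61$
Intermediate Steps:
$W = -48$ ($W = \left(-8\right) 6 = -48$)
$R{\left(I \right)} = I$ ($R{\left(I \right)} = I + 0 = I$)
$M = 1$ ($M = 1^{-1} = 1$)
$s{\left(G,c \right)} = \frac{1 + G}{-48 + c}$ ($s{\left(G,c \right)} = \frac{G + 1}{c - 48} = \frac{1 + G}{-48 + c}$)
$B{\left(Z \right)} = 6 - Z$
$B^{3}{\left(s{\left(-2,R{\left(3 \right)} \right)} \right)} = \left(6 - \frac{1 - 2}{-48 + 3}\right)^{3} = \left(6 - \frac{1}{-45} \left(-1\right)\right)^{3} = \left(6 - \left(- \frac{1}{45}\right) \left(-1\right)\right)^{3} = \left(6 - \frac{1}{45}\right)^{3} = \left(\frac{269}{45}\right)^{3} = \frac{19465109}{91125}$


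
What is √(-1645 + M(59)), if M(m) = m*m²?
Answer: √203734 ≈ 451.37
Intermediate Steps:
M(m) = m³
√(-1645 + M(59)) = √(-1645 + 59³) = √(-1645 + 205379) = √203734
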